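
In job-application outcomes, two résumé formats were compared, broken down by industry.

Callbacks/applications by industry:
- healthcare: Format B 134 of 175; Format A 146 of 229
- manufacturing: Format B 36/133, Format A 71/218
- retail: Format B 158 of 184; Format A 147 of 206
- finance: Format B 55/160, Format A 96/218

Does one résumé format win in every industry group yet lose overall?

No

Healthcare: Format B 134/175 = 76.6%, Format A 146/229 = 63.8% → Format B
Manufacturing: Format B 36/133 = 27.1%, Format A 71/218 = 32.6% → Format A
Retail: Format B 158/184 = 85.9%, Format A 147/206 = 71.4% → Format B
Finance: Format B 55/160 = 34.4%, Format A 96/218 = 44.0% → Format A
Overall: Format B 383/652 = 58.7%, Format A 460/871 = 52.8% → Format B
Neither sweeps: Format B wins 2 of 4 groups, Format A wins 2. Format B wins overall but not every group — no Simpson reversal.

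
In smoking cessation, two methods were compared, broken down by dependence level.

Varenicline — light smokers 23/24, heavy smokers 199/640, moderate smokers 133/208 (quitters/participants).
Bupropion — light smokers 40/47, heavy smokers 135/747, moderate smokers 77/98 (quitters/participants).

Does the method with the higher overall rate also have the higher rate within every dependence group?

No

Light smokers: varenicline 23/24 = 95.8%, bupropion 40/47 = 85.1% → varenicline
Heavy smokers: varenicline 199/640 = 31.1%, bupropion 135/747 = 18.1% → varenicline
Moderate smokers: varenicline 133/208 = 63.9%, bupropion 77/98 = 78.6% → bupropion
Overall: varenicline 355/872 = 40.7%, bupropion 252/892 = 28.3% → varenicline
Neither sweeps: varenicline wins 2 of 3 groups, bupropion wins 1. Varenicline wins overall but not every group — no Simpson reversal.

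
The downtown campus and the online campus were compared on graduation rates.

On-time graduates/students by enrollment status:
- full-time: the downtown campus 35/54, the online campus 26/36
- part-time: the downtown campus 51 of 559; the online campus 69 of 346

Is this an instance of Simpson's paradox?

Full-time: the downtown campus 35/54 = 64.8%, the online campus 26/36 = 72.2% → the online campus
Part-time: the downtown campus 51/559 = 9.1%, the online campus 69/346 = 19.9% → the online campus
Overall: the downtown campus 86/613 = 14.0%, the online campus 95/382 = 24.9% → the online campus
The online campus wins overall and in every enrollment group — no reversal.

No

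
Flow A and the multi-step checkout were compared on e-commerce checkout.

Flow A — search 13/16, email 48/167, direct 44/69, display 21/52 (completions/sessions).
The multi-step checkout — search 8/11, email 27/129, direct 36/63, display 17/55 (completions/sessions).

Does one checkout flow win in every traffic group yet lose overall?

No

Search: Flow A 13/16 = 81.2%, the multi-step checkout 8/11 = 72.7% → Flow A
Email: Flow A 48/167 = 28.7%, the multi-step checkout 27/129 = 20.9% → Flow A
Direct: Flow A 44/69 = 63.8%, the multi-step checkout 36/63 = 57.1% → Flow A
Display: Flow A 21/52 = 40.4%, the multi-step checkout 17/55 = 30.9% → Flow A
Overall: Flow A 126/304 = 41.4%, the multi-step checkout 88/258 = 34.1% → Flow A
Flow A wins overall and in every traffic group — no reversal.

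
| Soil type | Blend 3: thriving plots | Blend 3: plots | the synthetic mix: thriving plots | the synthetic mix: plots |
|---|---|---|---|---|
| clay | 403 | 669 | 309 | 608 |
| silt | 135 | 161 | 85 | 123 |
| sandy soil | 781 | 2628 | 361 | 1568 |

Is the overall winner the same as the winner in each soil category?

Clay: Blend 3 403/669 = 60.2%, the synthetic mix 309/608 = 50.8% → Blend 3
Silt: Blend 3 135/161 = 83.9%, the synthetic mix 85/123 = 69.1% → Blend 3
Sandy soil: Blend 3 781/2628 = 29.7%, the synthetic mix 361/1568 = 23.0% → Blend 3
Overall: Blend 3 1319/3458 = 38.1%, the synthetic mix 755/2299 = 32.8% → Blend 3
Blend 3 wins overall and in every soil group — no reversal.

Yes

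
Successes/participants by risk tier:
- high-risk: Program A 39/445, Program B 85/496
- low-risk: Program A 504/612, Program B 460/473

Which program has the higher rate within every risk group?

High-risk: Program A 39/445 = 8.8%, Program B 85/496 = 17.1% → Program B
Low-risk: Program A 504/612 = 82.4%, Program B 460/473 = 97.3% → Program B
Program B has the higher rate in both groups.

Program B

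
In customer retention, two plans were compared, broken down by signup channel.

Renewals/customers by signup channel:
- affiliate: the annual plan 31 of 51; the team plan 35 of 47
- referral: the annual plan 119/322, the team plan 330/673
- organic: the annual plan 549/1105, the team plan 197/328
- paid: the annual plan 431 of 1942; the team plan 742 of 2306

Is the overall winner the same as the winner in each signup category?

Yes

Affiliate: the annual plan 31/51 = 60.8%, the team plan 35/47 = 74.5% → the team plan
Referral: the annual plan 119/322 = 37.0%, the team plan 330/673 = 49.0% → the team plan
Organic: the annual plan 549/1105 = 49.7%, the team plan 197/328 = 60.1% → the team plan
Paid: the annual plan 431/1942 = 22.2%, the team plan 742/2306 = 32.2% → the team plan
Overall: the annual plan 1130/3420 = 33.0%, the team plan 1304/3354 = 38.9% → the team plan
The team plan wins overall and in every signup group — no reversal.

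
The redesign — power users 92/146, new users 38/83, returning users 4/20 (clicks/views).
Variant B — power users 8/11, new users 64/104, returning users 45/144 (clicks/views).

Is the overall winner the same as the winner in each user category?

Power users: the redesign 92/146 = 63.0%, Variant B 8/11 = 72.7% → Variant B
New users: the redesign 38/83 = 45.8%, Variant B 64/104 = 61.5% → Variant B
Returning users: the redesign 4/20 = 20.0%, Variant B 45/144 = 31.2% → Variant B
Overall: the redesign 134/249 = 53.8%, Variant B 117/259 = 45.2% → the redesign
Variant B wins each user group but the redesign wins overall — the comparison reverses. Variant B's views skew toward returning users, which has a lower base rate.

No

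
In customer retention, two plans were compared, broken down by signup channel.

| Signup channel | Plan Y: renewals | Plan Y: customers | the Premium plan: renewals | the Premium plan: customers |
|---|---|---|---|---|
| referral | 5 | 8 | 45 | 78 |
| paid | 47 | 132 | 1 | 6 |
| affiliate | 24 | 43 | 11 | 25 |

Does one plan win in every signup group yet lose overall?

Yes

Referral: Plan Y 5/8 = 62.5%, the Premium plan 45/78 = 57.7% → Plan Y
Paid: Plan Y 47/132 = 35.6%, the Premium plan 1/6 = 16.7% → Plan Y
Affiliate: Plan Y 24/43 = 55.8%, the Premium plan 11/25 = 44.0% → Plan Y
Overall: Plan Y 76/183 = 41.5%, the Premium plan 57/109 = 52.3% → the Premium plan
Plan Y wins each signup group but the Premium plan wins overall — the comparison reverses. Plan Y's customers skew toward paid, which has a lower base rate.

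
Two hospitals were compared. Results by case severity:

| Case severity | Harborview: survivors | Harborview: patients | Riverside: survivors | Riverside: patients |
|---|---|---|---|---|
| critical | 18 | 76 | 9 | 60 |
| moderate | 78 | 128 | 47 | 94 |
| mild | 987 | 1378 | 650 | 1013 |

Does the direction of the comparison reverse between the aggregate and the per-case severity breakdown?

Critical: Harborview 18/76 = 23.7%, Riverside 9/60 = 15.0% → Harborview
Moderate: Harborview 78/128 = 60.9%, Riverside 47/94 = 50.0% → Harborview
Mild: Harborview 987/1378 = 71.6%, Riverside 650/1013 = 64.2% → Harborview
Overall: Harborview 1083/1582 = 68.5%, Riverside 706/1167 = 60.5% → Harborview
Harborview wins overall and in every case group — no reversal.

No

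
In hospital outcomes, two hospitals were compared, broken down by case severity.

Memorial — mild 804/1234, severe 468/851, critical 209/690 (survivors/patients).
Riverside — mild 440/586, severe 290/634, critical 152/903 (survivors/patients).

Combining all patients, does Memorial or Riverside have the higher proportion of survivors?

Mild: Memorial 804/1234 = 65.2%, Riverside 440/586 = 75.1% → Riverside
Severe: Memorial 468/851 = 55.0%, Riverside 290/634 = 45.7% → Memorial
Critical: Memorial 209/690 = 30.3%, Riverside 152/903 = 16.8% → Memorial
Overall: Memorial 1481/2775 = 53.4%, Riverside 882/2123 = 41.5% → Memorial
(Neither sweeps every case group, but Memorial has the higher pooled rate.)

Memorial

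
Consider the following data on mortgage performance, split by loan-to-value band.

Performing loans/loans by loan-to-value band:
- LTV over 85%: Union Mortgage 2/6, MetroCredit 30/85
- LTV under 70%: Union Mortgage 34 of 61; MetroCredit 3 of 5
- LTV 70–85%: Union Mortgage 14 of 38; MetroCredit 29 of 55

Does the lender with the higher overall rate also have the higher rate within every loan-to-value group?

No

LTV over 85%: Union Mortgage 2/6 = 33.3%, MetroCredit 30/85 = 35.3% → MetroCredit
LTV under 70%: Union Mortgage 34/61 = 55.7%, MetroCredit 3/5 = 60.0% → MetroCredit
LTV 70–85%: Union Mortgage 14/38 = 36.8%, MetroCredit 29/55 = 52.7% → MetroCredit
Overall: Union Mortgage 50/105 = 47.6%, MetroCredit 62/145 = 42.8% → Union Mortgage
MetroCredit wins each loan-to-value group but Union Mortgage wins overall — the comparison reverses. MetroCredit's loans skew toward LTV over 85%, which has a lower base rate.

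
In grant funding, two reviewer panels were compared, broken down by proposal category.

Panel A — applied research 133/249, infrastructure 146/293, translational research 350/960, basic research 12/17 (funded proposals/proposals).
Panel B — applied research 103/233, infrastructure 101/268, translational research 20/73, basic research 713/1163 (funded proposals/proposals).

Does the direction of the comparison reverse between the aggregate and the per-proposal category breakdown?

Applied research: Panel A 133/249 = 53.4%, Panel B 103/233 = 44.2% → Panel A
Infrastructure: Panel A 146/293 = 49.8%, Panel B 101/268 = 37.7% → Panel A
Translational research: Panel A 350/960 = 36.5%, Panel B 20/73 = 27.4% → Panel A
Basic research: Panel A 12/17 = 70.6%, Panel B 713/1163 = 61.3% → Panel A
Overall: Panel A 641/1519 = 42.2%, Panel B 937/1737 = 53.9% → Panel B
Panel A wins each proposal group but Panel B wins overall — the comparison reverses. Panel A's proposals skew toward translational research, which has a lower base rate.

Yes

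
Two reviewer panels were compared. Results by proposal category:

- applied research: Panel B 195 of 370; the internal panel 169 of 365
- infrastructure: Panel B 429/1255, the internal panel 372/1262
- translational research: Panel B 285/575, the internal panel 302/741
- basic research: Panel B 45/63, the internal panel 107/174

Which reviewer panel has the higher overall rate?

Panel B

Applied research: Panel B 195/370 = 52.7%, the internal panel 169/365 = 46.3% → Panel B
Infrastructure: Panel B 429/1255 = 34.2%, the internal panel 372/1262 = 29.5% → Panel B
Translational research: Panel B 285/575 = 49.6%, the internal panel 302/741 = 40.8% → Panel B
Basic research: Panel B 45/63 = 71.4%, the internal panel 107/174 = 61.5% → Panel B
Overall: Panel B 954/2263 = 42.2%, the internal panel 950/2542 = 37.4% → Panel B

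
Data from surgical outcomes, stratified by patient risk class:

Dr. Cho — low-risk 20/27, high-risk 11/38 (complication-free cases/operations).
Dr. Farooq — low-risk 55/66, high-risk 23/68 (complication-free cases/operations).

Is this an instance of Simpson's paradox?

Low-risk: Dr. Cho 20/27 = 74.1%, Dr. Farooq 55/66 = 83.3% → Dr. Farooq
High-risk: Dr. Cho 11/38 = 28.9%, Dr. Farooq 23/68 = 33.8% → Dr. Farooq
Overall: Dr. Cho 31/65 = 47.7%, Dr. Farooq 78/134 = 58.2% → Dr. Farooq
Dr. Farooq wins overall and in every patient risk group — no reversal.

No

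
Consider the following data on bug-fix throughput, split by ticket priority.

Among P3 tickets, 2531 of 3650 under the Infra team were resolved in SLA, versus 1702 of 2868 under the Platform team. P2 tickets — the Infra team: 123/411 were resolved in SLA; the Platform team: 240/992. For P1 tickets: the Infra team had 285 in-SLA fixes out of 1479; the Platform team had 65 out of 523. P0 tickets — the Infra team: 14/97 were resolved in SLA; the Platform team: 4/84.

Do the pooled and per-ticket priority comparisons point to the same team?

Yes

P3: the Infra team 2531/3650 = 69.3%, the Platform team 1702/2868 = 59.3% → the Infra team
P2: the Infra team 123/411 = 29.9%, the Platform team 240/992 = 24.2% → the Infra team
P1: the Infra team 285/1479 = 19.3%, the Platform team 65/523 = 12.4% → the Infra team
P0: the Infra team 14/97 = 14.4%, the Platform team 4/84 = 4.8% → the Infra team
Overall: the Infra team 2953/5637 = 52.4%, the Platform team 2011/4467 = 45.0% → the Infra team
The Infra team wins overall and in every ticket group — no reversal.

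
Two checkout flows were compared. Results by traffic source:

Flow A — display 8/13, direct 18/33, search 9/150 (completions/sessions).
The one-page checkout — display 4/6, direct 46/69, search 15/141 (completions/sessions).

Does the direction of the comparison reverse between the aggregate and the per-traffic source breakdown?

Display: Flow A 8/13 = 61.5%, the one-page checkout 4/6 = 66.7% → the one-page checkout
Direct: Flow A 18/33 = 54.5%, the one-page checkout 46/69 = 66.7% → the one-page checkout
Search: Flow A 9/150 = 6.0%, the one-page checkout 15/141 = 10.6% → the one-page checkout
Overall: Flow A 35/196 = 17.9%, the one-page checkout 65/216 = 30.1% → the one-page checkout
The one-page checkout wins overall and in every traffic group — no reversal.

No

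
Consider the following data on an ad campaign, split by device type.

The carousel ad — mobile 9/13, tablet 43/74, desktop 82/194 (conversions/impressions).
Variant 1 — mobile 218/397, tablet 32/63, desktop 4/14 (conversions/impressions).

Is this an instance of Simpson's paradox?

Mobile: the carousel ad 9/13 = 69.2%, Variant 1 218/397 = 54.9% → the carousel ad
Tablet: the carousel ad 43/74 = 58.1%, Variant 1 32/63 = 50.8% → the carousel ad
Desktop: the carousel ad 82/194 = 42.3%, Variant 1 4/14 = 28.6% → the carousel ad
Overall: the carousel ad 134/281 = 47.7%, Variant 1 254/474 = 53.6% → Variant 1
The carousel ad wins each device group but Variant 1 wins overall — the comparison reverses. The carousel ad's impressions skew toward desktop, which has a lower base rate.

Yes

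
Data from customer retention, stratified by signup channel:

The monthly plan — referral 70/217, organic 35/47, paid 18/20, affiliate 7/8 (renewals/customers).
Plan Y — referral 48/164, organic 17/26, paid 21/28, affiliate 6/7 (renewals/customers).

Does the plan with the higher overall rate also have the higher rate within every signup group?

Referral: the monthly plan 70/217 = 32.3%, Plan Y 48/164 = 29.3% → the monthly plan
Organic: the monthly plan 35/47 = 74.5%, Plan Y 17/26 = 65.4% → the monthly plan
Paid: the monthly plan 18/20 = 90.0%, Plan Y 21/28 = 75.0% → the monthly plan
Affiliate: the monthly plan 7/8 = 87.5%, Plan Y 6/7 = 85.7% → the monthly plan
Overall: the monthly plan 130/292 = 44.5%, Plan Y 92/225 = 40.9% → the monthly plan
The monthly plan wins overall and in every signup group — no reversal.

Yes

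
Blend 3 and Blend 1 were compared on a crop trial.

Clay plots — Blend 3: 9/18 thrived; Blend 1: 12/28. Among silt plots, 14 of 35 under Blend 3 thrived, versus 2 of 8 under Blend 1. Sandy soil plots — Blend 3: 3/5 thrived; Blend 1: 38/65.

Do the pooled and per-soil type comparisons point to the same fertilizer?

No

Clay: Blend 3 9/18 = 50.0%, Blend 1 12/28 = 42.9% → Blend 3
Silt: Blend 3 14/35 = 40.0%, Blend 1 2/8 = 25.0% → Blend 3
Sandy soil: Blend 3 3/5 = 60.0%, Blend 1 38/65 = 58.5% → Blend 3
Overall: Blend 3 26/58 = 44.8%, Blend 1 52/101 = 51.5% → Blend 1
Blend 3 wins each soil group but Blend 1 wins overall — the comparison reverses. Blend 3's plots skew toward silt, which has a lower base rate.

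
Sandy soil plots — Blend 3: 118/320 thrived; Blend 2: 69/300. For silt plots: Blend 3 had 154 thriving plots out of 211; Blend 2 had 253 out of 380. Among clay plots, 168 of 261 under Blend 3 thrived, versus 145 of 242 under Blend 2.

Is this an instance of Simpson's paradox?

Sandy soil: Blend 3 118/320 = 36.9%, Blend 2 69/300 = 23.0% → Blend 3
Silt: Blend 3 154/211 = 73.0%, Blend 2 253/380 = 66.6% → Blend 3
Clay: Blend 3 168/261 = 64.4%, Blend 2 145/242 = 59.9% → Blend 3
Overall: Blend 3 440/792 = 55.6%, Blend 2 467/922 = 50.7% → Blend 3
Blend 3 wins overall and in every soil group — no reversal.

No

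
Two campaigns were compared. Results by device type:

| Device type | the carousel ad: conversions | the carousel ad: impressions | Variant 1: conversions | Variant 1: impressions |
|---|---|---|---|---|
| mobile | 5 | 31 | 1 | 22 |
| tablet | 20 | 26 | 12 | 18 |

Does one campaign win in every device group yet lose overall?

No

Mobile: the carousel ad 5/31 = 16.1%, Variant 1 1/22 = 4.5% → the carousel ad
Tablet: the carousel ad 20/26 = 76.9%, Variant 1 12/18 = 66.7% → the carousel ad
Overall: the carousel ad 25/57 = 43.9%, Variant 1 13/40 = 32.5% → the carousel ad
The carousel ad wins overall and in every device group — no reversal.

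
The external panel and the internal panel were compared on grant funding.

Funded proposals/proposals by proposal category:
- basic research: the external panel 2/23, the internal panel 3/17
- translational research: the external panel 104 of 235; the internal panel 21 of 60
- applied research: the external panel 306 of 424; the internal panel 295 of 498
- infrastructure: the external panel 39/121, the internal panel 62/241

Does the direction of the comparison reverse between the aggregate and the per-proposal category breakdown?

No

Basic research: the external panel 2/23 = 8.7%, the internal panel 3/17 = 17.6% → the internal panel
Translational research: the external panel 104/235 = 44.3%, the internal panel 21/60 = 35.0% → the external panel
Applied research: the external panel 306/424 = 72.2%, the internal panel 295/498 = 59.2% → the external panel
Infrastructure: the external panel 39/121 = 32.2%, the internal panel 62/241 = 25.7% → the external panel
Overall: the external panel 451/803 = 56.2%, the internal panel 381/816 = 46.7% → the external panel
Neither sweeps: the external panel wins 3 of 4 groups, the internal panel wins 1. The external panel wins overall but not every group — no Simpson reversal.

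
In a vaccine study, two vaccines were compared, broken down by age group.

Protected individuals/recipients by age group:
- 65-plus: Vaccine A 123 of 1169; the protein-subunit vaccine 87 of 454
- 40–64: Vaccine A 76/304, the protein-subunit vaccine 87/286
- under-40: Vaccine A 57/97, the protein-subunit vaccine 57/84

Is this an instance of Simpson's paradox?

No

65-plus: Vaccine A 123/1169 = 10.5%, the protein-subunit vaccine 87/454 = 19.2% → the protein-subunit vaccine
40–64: Vaccine A 76/304 = 25.0%, the protein-subunit vaccine 87/286 = 30.4% → the protein-subunit vaccine
Under-40: Vaccine A 57/97 = 58.8%, the protein-subunit vaccine 57/84 = 67.9% → the protein-subunit vaccine
Overall: Vaccine A 256/1570 = 16.3%, the protein-subunit vaccine 231/824 = 28.0% → the protein-subunit vaccine
The protein-subunit vaccine wins overall and in every age group — no reversal.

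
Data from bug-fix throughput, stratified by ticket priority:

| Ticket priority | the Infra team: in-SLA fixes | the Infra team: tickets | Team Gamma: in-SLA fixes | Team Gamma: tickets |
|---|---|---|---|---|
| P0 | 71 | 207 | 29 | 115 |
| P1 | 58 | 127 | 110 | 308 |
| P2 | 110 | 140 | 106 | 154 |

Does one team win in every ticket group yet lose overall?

P0: the Infra team 71/207 = 34.3%, Team Gamma 29/115 = 25.2% → the Infra team
P1: the Infra team 58/127 = 45.7%, Team Gamma 110/308 = 35.7% → the Infra team
P2: the Infra team 110/140 = 78.6%, Team Gamma 106/154 = 68.8% → the Infra team
Overall: the Infra team 239/474 = 50.4%, Team Gamma 245/577 = 42.5% → the Infra team
The Infra team wins overall and in every ticket group — no reversal.

No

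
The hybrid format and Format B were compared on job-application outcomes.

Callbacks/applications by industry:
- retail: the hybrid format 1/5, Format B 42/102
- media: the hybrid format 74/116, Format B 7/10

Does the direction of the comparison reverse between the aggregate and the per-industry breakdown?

Retail: the hybrid format 1/5 = 20.0%, Format B 42/102 = 41.2% → Format B
Media: the hybrid format 74/116 = 63.8%, Format B 7/10 = 70.0% → Format B
Overall: the hybrid format 75/121 = 62.0%, Format B 49/112 = 43.8% → the hybrid format
Format B wins each industry group but the hybrid format wins overall — the comparison reverses. Format B's applications skew toward retail, which has a lower base rate.

Yes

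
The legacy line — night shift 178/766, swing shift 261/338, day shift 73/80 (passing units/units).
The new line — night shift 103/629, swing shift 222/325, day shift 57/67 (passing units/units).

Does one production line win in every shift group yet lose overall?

No

Night shift: the legacy line 178/766 = 23.2%, the new line 103/629 = 16.4% → the legacy line
Swing shift: the legacy line 261/338 = 77.2%, the new line 222/325 = 68.3% → the legacy line
Day shift: the legacy line 73/80 = 91.2%, the new line 57/67 = 85.1% → the legacy line
Overall: the legacy line 512/1184 = 43.2%, the new line 382/1021 = 37.4% → the legacy line
The legacy line wins overall and in every shift group — no reversal.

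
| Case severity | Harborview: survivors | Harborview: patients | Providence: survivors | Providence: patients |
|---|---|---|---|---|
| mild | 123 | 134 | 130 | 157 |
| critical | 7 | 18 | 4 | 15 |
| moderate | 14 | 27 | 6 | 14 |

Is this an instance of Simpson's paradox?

No

Mild: Harborview 123/134 = 91.8%, Providence 130/157 = 82.8% → Harborview
Critical: Harborview 7/18 = 38.9%, Providence 4/15 = 26.7% → Harborview
Moderate: Harborview 14/27 = 51.9%, Providence 6/14 = 42.9% → Harborview
Overall: Harborview 144/179 = 80.4%, Providence 140/186 = 75.3% → Harborview
Harborview wins overall and in every case group — no reversal.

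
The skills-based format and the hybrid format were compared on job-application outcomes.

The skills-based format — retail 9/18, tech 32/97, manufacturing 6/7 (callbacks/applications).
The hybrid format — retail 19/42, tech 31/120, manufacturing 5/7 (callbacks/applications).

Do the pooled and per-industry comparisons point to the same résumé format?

Yes

Retail: the skills-based format 9/18 = 50.0%, the hybrid format 19/42 = 45.2% → the skills-based format
Tech: the skills-based format 32/97 = 33.0%, the hybrid format 31/120 = 25.8% → the skills-based format
Manufacturing: the skills-based format 6/7 = 85.7%, the hybrid format 5/7 = 71.4% → the skills-based format
Overall: the skills-based format 47/122 = 38.5%, the hybrid format 55/169 = 32.5% → the skills-based format
The skills-based format wins overall and in every industry group — no reversal.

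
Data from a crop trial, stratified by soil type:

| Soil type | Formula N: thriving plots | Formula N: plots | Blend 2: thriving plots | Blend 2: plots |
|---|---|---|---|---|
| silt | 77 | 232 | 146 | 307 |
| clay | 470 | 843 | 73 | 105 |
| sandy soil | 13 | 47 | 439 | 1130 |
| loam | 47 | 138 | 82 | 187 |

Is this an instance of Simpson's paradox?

Yes

Silt: Formula N 77/232 = 33.2%, Blend 2 146/307 = 47.6% → Blend 2
Clay: Formula N 470/843 = 55.8%, Blend 2 73/105 = 69.5% → Blend 2
Sandy soil: Formula N 13/47 = 27.7%, Blend 2 439/1130 = 38.8% → Blend 2
Loam: Formula N 47/138 = 34.1%, Blend 2 82/187 = 43.9% → Blend 2
Overall: Formula N 607/1260 = 48.2%, Blend 2 740/1729 = 42.8% → Formula N
Blend 2 wins each soil group but Formula N wins overall — the comparison reverses. Blend 2's plots skew toward sandy soil, which has a lower base rate.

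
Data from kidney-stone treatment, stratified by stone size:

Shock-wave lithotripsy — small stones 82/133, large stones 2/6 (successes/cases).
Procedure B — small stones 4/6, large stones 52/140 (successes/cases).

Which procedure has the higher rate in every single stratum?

Procedure B

Small stones: shock-wave lithotripsy 82/133 = 61.7%, Procedure B 4/6 = 66.7% → Procedure B
Large stones: shock-wave lithotripsy 2/6 = 33.3%, Procedure B 52/140 = 37.1% → Procedure B
Procedure B has the higher rate in both groups.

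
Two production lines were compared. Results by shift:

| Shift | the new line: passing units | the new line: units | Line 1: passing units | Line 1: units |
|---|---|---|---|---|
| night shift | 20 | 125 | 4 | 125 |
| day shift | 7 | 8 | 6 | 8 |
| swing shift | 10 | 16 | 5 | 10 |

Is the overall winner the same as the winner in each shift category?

Yes

Night shift: the new line 20/125 = 16.0%, Line 1 4/125 = 3.2% → the new line
Day shift: the new line 7/8 = 87.5%, Line 1 6/8 = 75.0% → the new line
Swing shift: the new line 10/16 = 62.5%, Line 1 5/10 = 50.0% → the new line
Overall: the new line 37/149 = 24.8%, Line 1 15/143 = 10.5% → the new line
The new line wins overall and in every shift group — no reversal.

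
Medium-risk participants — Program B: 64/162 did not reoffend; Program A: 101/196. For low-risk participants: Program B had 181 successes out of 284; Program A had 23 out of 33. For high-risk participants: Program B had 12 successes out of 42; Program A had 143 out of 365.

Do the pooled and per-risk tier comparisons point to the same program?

Medium-risk: Program B 64/162 = 39.5%, Program A 101/196 = 51.5% → Program A
Low-risk: Program B 181/284 = 63.7%, Program A 23/33 = 69.7% → Program A
High-risk: Program B 12/42 = 28.6%, Program A 143/365 = 39.2% → Program A
Overall: Program B 257/488 = 52.7%, Program A 267/594 = 44.9% → Program B
Program A wins each risk group but Program B wins overall — the comparison reverses. Program A's participants skew toward high-risk, which has a lower base rate.

No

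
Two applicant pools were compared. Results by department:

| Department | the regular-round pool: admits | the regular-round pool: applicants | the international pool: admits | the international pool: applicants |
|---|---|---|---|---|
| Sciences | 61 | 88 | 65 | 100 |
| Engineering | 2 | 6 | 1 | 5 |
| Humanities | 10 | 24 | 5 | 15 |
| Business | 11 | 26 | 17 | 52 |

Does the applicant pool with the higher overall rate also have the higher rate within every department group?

Sciences: the regular-round pool 61/88 = 69.3%, the international pool 65/100 = 65.0% → the regular-round pool
Engineering: the regular-round pool 2/6 = 33.3%, the international pool 1/5 = 20.0% → the regular-round pool
Humanities: the regular-round pool 10/24 = 41.7%, the international pool 5/15 = 33.3% → the regular-round pool
Business: the regular-round pool 11/26 = 42.3%, the international pool 17/52 = 32.7% → the regular-round pool
Overall: the regular-round pool 84/144 = 58.3%, the international pool 88/172 = 51.2% → the regular-round pool
The regular-round pool wins overall and in every department group — no reversal.

Yes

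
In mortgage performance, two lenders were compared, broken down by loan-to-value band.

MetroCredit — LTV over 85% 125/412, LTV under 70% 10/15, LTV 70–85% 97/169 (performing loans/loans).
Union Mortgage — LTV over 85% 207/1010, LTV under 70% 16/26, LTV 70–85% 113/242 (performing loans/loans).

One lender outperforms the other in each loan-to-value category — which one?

LTV over 85%: MetroCredit 125/412 = 30.3%, Union Mortgage 207/1010 = 20.5% → MetroCredit
LTV under 70%: MetroCredit 10/15 = 66.7%, Union Mortgage 16/26 = 61.5% → MetroCredit
LTV 70–85%: MetroCredit 97/169 = 57.4%, Union Mortgage 113/242 = 46.7% → MetroCredit
MetroCredit has the higher rate in all 3 groups.

MetroCredit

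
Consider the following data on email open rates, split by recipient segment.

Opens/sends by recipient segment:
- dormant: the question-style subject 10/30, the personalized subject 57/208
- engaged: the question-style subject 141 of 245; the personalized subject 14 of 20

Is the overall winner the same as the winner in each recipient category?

No

Dormant: the question-style subject 10/30 = 33.3%, the personalized subject 57/208 = 27.4% → the question-style subject
Engaged: the question-style subject 141/245 = 57.6%, the personalized subject 14/20 = 70.0% → the personalized subject
Overall: the question-style subject 151/275 = 54.9%, the personalized subject 71/228 = 31.1% → the question-style subject
Neither sweeps: the question-style subject wins 1 of 2 groups, the personalized subject wins 1. The question-style subject wins overall but not every group — no Simpson reversal.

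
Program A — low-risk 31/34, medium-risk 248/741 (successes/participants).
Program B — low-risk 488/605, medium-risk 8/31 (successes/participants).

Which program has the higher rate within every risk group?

Program A

Low-risk: Program A 31/34 = 91.2%, Program B 488/605 = 80.7% → Program A
Medium-risk: Program A 248/741 = 33.5%, Program B 8/31 = 25.8% → Program A
Program A has the higher rate in both groups.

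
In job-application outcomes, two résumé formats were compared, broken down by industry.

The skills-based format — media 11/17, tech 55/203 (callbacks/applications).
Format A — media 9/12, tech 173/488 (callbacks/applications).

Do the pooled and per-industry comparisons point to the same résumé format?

Media: the skills-based format 11/17 = 64.7%, Format A 9/12 = 75.0% → Format A
Tech: the skills-based format 55/203 = 27.1%, Format A 173/488 = 35.5% → Format A
Overall: the skills-based format 66/220 = 30.0%, Format A 182/500 = 36.4% → Format A
Format A wins overall and in every industry group — no reversal.

Yes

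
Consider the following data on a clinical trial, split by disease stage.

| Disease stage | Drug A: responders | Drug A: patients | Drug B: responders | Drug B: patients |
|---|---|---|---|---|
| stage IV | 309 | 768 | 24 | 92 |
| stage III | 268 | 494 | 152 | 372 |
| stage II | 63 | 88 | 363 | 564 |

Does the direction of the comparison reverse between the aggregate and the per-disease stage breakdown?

Stage IV: Drug A 309/768 = 40.2%, Drug B 24/92 = 26.1% → Drug A
Stage III: Drug A 268/494 = 54.3%, Drug B 152/372 = 40.9% → Drug A
Stage II: Drug A 63/88 = 71.6%, Drug B 363/564 = 64.4% → Drug A
Overall: Drug A 640/1350 = 47.4%, Drug B 539/1028 = 52.4% → Drug B
Drug A wins each disease group but Drug B wins overall — the comparison reverses. Drug A's patients skew toward stage IV, which has a lower base rate.

Yes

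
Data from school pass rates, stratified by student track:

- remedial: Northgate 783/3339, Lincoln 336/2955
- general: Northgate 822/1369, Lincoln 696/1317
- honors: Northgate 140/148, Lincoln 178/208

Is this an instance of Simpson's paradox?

Remedial: Northgate 783/3339 = 23.5%, Lincoln 336/2955 = 11.4% → Northgate
General: Northgate 822/1369 = 60.0%, Lincoln 696/1317 = 52.8% → Northgate
Honors: Northgate 140/148 = 94.6%, Lincoln 178/208 = 85.6% → Northgate
Overall: Northgate 1745/4856 = 35.9%, Lincoln 1210/4480 = 27.0% → Northgate
Northgate wins overall and in every student group — no reversal.

No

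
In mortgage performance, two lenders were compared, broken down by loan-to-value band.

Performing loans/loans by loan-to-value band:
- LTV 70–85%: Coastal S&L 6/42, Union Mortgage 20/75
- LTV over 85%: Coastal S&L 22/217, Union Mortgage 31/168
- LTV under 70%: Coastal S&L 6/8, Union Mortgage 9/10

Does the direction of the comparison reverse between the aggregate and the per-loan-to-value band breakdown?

No

LTV 70–85%: Coastal S&L 6/42 = 14.3%, Union Mortgage 20/75 = 26.7% → Union Mortgage
LTV over 85%: Coastal S&L 22/217 = 10.1%, Union Mortgage 31/168 = 18.5% → Union Mortgage
LTV under 70%: Coastal S&L 6/8 = 75.0%, Union Mortgage 9/10 = 90.0% → Union Mortgage
Overall: Coastal S&L 34/267 = 12.7%, Union Mortgage 60/253 = 23.7% → Union Mortgage
Union Mortgage wins overall and in every loan-to-value group — no reversal.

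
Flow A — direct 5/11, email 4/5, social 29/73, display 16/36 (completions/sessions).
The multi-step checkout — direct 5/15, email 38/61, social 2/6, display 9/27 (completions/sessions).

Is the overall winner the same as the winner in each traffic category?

Direct: Flow A 5/11 = 45.5%, the multi-step checkout 5/15 = 33.3% → Flow A
Email: Flow A 4/5 = 80.0%, the multi-step checkout 38/61 = 62.3% → Flow A
Social: Flow A 29/73 = 39.7%, the multi-step checkout 2/6 = 33.3% → Flow A
Display: Flow A 16/36 = 44.4%, the multi-step checkout 9/27 = 33.3% → Flow A
Overall: Flow A 54/125 = 43.2%, the multi-step checkout 54/109 = 49.5% → the multi-step checkout
Flow A wins each traffic group but the multi-step checkout wins overall — the comparison reverses. Flow A's sessions skew toward social, which has a lower base rate.

No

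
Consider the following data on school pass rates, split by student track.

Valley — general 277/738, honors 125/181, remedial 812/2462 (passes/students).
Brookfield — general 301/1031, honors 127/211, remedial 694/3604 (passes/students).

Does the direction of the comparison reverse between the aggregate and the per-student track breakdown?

General: Valley 277/738 = 37.5%, Brookfield 301/1031 = 29.2% → Valley
Honors: Valley 125/181 = 69.1%, Brookfield 127/211 = 60.2% → Valley
Remedial: Valley 812/2462 = 33.0%, Brookfield 694/3604 = 19.3% → Valley
Overall: Valley 1214/3381 = 35.9%, Brookfield 1122/4846 = 23.2% → Valley
Valley wins overall and in every student group — no reversal.

No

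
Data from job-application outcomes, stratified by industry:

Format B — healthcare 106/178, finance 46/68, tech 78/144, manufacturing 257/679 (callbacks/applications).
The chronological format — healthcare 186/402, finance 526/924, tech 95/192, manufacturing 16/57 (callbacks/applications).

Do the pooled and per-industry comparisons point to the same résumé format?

No

Healthcare: Format B 106/178 = 59.6%, the chronological format 186/402 = 46.3% → Format B
Finance: Format B 46/68 = 67.6%, the chronological format 526/924 = 56.9% → Format B
Tech: Format B 78/144 = 54.2%, the chronological format 95/192 = 49.5% → Format B
Manufacturing: Format B 257/679 = 37.8%, the chronological format 16/57 = 28.1% → Format B
Overall: Format B 487/1069 = 45.6%, the chronological format 823/1575 = 52.3% → the chronological format
Format B wins each industry group but the chronological format wins overall — the comparison reverses. Format B's applications skew toward manufacturing, which has a lower base rate.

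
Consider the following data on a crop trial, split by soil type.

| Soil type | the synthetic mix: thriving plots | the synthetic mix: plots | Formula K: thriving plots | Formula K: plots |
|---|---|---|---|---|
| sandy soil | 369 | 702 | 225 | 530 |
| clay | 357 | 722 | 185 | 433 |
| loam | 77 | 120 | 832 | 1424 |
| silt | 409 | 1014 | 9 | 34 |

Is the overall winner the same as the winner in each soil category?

Sandy soil: the synthetic mix 369/702 = 52.6%, Formula K 225/530 = 42.5% → the synthetic mix
Clay: the synthetic mix 357/722 = 49.4%, Formula K 185/433 = 42.7% → the synthetic mix
Loam: the synthetic mix 77/120 = 64.2%, Formula K 832/1424 = 58.4% → the synthetic mix
Silt: the synthetic mix 409/1014 = 40.3%, Formula K 9/34 = 26.5% → the synthetic mix
Overall: the synthetic mix 1212/2558 = 47.4%, Formula K 1251/2421 = 51.7% → Formula K
The synthetic mix wins each soil group but Formula K wins overall — the comparison reverses. The synthetic mix's plots skew toward silt, which has a lower base rate.

No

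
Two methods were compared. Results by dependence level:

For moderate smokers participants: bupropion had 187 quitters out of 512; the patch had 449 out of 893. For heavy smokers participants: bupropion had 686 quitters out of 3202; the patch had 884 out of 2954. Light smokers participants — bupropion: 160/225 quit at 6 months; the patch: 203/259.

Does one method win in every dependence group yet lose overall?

No

Moderate smokers: bupropion 187/512 = 36.5%, the patch 449/893 = 50.3% → the patch
Heavy smokers: bupropion 686/3202 = 21.4%, the patch 884/2954 = 29.9% → the patch
Light smokers: bupropion 160/225 = 71.1%, the patch 203/259 = 78.4% → the patch
Overall: bupropion 1033/3939 = 26.2%, the patch 1536/4106 = 37.4% → the patch
The patch wins overall and in every dependence group — no reversal.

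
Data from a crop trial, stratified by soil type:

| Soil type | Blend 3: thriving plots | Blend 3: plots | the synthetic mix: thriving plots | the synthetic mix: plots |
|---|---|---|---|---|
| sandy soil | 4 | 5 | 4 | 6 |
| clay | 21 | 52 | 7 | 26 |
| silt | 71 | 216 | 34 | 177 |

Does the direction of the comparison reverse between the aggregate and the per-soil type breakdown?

Sandy soil: Blend 3 4/5 = 80.0%, the synthetic mix 4/6 = 66.7% → Blend 3
Clay: Blend 3 21/52 = 40.4%, the synthetic mix 7/26 = 26.9% → Blend 3
Silt: Blend 3 71/216 = 32.9%, the synthetic mix 34/177 = 19.2% → Blend 3
Overall: Blend 3 96/273 = 35.2%, the synthetic mix 45/209 = 21.5% → Blend 3
Blend 3 wins overall and in every soil group — no reversal.

No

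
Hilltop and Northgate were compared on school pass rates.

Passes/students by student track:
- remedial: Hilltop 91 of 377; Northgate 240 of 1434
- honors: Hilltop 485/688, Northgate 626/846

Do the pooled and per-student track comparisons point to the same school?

Remedial: Hilltop 91/377 = 24.1%, Northgate 240/1434 = 16.7% → Hilltop
Honors: Hilltop 485/688 = 70.5%, Northgate 626/846 = 74.0% → Northgate
Overall: Hilltop 576/1065 = 54.1%, Northgate 866/2280 = 38.0% → Hilltop
Neither sweeps: Hilltop wins 1 of 2 groups, Northgate wins 1. Hilltop wins overall but not every group — no Simpson reversal.

No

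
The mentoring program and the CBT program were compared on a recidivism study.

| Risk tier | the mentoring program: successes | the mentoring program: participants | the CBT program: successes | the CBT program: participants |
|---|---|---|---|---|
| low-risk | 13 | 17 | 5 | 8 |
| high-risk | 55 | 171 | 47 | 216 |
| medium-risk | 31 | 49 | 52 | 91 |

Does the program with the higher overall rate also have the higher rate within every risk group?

Yes

Low-risk: the mentoring program 13/17 = 76.5%, the CBT program 5/8 = 62.5% → the mentoring program
High-risk: the mentoring program 55/171 = 32.2%, the CBT program 47/216 = 21.8% → the mentoring program
Medium-risk: the mentoring program 31/49 = 63.3%, the CBT program 52/91 = 57.1% → the mentoring program
Overall: the mentoring program 99/237 = 41.8%, the CBT program 104/315 = 33.0% → the mentoring program
The mentoring program wins overall and in every risk group — no reversal.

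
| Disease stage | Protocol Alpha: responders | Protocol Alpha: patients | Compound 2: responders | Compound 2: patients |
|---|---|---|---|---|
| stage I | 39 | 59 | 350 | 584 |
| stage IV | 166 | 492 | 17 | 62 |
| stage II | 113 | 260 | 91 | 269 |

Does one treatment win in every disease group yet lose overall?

Yes

Stage I: Protocol Alpha 39/59 = 66.1%, Compound 2 350/584 = 59.9% → Protocol Alpha
Stage IV: Protocol Alpha 166/492 = 33.7%, Compound 2 17/62 = 27.4% → Protocol Alpha
Stage II: Protocol Alpha 113/260 = 43.5%, Compound 2 91/269 = 33.8% → Protocol Alpha
Overall: Protocol Alpha 318/811 = 39.2%, Compound 2 458/915 = 50.1% → Compound 2
Protocol Alpha wins each disease group but Compound 2 wins overall — the comparison reverses. Protocol Alpha's patients skew toward stage IV, which has a lower base rate.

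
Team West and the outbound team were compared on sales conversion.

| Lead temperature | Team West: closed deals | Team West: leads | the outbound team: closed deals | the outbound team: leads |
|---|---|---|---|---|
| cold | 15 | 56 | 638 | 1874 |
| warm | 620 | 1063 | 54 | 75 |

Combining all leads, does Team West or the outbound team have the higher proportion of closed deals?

Team West

Cold: Team West 15/56 = 26.8%, the outbound team 638/1874 = 34.0% → the outbound team
Warm: Team West 620/1063 = 58.3%, the outbound team 54/75 = 72.0% → the outbound team
Overall: Team West 635/1119 = 56.7%, the outbound team 692/1949 = 35.5% → Team West
(The outbound team wins every lead group but Team West wins overall — the outbound team's leads skew toward the low-rate cold group.)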